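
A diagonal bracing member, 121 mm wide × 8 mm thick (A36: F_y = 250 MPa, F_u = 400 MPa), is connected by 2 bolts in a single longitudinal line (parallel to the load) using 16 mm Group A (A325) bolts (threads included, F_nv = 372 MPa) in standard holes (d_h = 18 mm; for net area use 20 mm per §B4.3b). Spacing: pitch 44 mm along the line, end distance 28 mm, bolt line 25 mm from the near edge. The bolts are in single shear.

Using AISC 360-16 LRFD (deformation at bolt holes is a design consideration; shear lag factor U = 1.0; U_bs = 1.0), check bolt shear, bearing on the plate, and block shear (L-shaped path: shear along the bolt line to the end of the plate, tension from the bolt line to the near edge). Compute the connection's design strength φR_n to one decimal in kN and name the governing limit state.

Bolt shear: A_b = π(16)²/4 = 201.06 mm². φR_n = 0.75 × 372 × 201.06 × 2 × 1 = 112.2 kN.
Bearing (8 mm plate, F_u = 400 MPa): end bolts L_c = 28 − 18/2 = 19, R_n = min(1.2×19×8×400, 2.4×16×8×400) = 72.96 kN/bolt; interior L_c = 44 − 18 = 26, R_n = 99.84 kN/bolt. φR_n = 0.75 × (1×72.96 + 1×99.84) = 129.6 kN.
Block shear: shear path 1×[28+1×44] = 1×72 mm, A_gv = 576, A_nv = 1×(72 − 1.5×20)×8 = 336 mm²; tension to near edge: (25 − 0.5×20)×8 = 120 mm². R_n = min(0.6×400×336, 0.6×250×576) + 1.0×400×120 = min(80.64, 86.4) + 48 = 128.64 kN. φR_n = 0.75 × 128.64 = 96.5 kN.
Governing: min(112.2, 129.6, 96.5) = 96.5 kN → block shear.

96.5 kN (block shear governs)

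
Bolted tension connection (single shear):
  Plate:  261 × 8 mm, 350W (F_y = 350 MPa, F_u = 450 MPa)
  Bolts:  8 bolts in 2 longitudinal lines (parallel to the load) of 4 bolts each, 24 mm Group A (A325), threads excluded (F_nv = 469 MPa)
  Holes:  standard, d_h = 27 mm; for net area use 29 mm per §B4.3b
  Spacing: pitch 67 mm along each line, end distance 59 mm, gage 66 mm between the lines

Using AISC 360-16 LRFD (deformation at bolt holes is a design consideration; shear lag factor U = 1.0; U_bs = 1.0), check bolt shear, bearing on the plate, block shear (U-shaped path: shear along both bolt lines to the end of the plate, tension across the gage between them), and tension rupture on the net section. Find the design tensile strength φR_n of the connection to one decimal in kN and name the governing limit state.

Bolt shear: A_b = π(24)²/4 = 452.39 mm². φR_n = 0.75 × 469 × 452.39 × 8 × 1 = 1273.0 kN.
Bearing (8 mm plate, F_u = 450 MPa): end bolts L_c = 59 − 27/2 = 45.5, R_n = min(1.2×45.5×8×450, 2.4×24×8×450) = 196.56 kN/bolt; interior L_c = 67 − 27 = 40, R_n = 172.8 kN/bolt. φR_n = 0.75 × (2×196.56 + 6×172.8) = 1072.4 kN.
Block shear: shear path 2×[59+3×67] = 2×260 mm, A_gv = 4160, A_nv = 2×(260 − 3.5×29)×8 = 2536 mm²; tension across gage: (66 − 1×29)×8 = 296 mm². R_n = min(0.6×450×2536, 0.6×350×4160) + 1.0×450×296 = min(684.72, 873.6) + 133.2 = 817.92 kN. φR_n = 0.75 × 817.92 = 613.4 kN.
Tension rupture (net): A_n = (261 − 2×29)×8 = 1624 mm² (U = 1.0, A_e = A_n). φR_n = 0.75 × 450 × 1624 = 548.1 kN.
Governing: min(1273.0, 1072.4, 613.4, 548.1) = 548.1 kN → net-section rupture.

548.1 kN (net-section rupture governs)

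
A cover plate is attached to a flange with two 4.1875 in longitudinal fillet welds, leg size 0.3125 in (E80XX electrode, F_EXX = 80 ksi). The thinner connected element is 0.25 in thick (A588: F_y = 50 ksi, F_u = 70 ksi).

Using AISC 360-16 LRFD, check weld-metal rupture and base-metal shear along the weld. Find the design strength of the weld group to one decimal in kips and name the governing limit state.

62.8 kips (base-metal shear governs)

Weld metal: throat = 0.707×0.3125 = 0.22094 in, L = 2×4.1875 = 8.375 in. φR_n = 0.75 × 0.6 × 80 × 0.22094 × 8.375 = 66.6 kips.
Base metal shear (0.25 in plate): yield φR_n = 1.0×0.6×50×0.25×8.375 = 62.8 kips; rupture φR_n = 0.75×0.6×70×0.25×8.375 = 66.0 kips; take 62.8 kips (yield).
Governing: min(66.6, 62.8) = 62.8 kips → base-metal shear.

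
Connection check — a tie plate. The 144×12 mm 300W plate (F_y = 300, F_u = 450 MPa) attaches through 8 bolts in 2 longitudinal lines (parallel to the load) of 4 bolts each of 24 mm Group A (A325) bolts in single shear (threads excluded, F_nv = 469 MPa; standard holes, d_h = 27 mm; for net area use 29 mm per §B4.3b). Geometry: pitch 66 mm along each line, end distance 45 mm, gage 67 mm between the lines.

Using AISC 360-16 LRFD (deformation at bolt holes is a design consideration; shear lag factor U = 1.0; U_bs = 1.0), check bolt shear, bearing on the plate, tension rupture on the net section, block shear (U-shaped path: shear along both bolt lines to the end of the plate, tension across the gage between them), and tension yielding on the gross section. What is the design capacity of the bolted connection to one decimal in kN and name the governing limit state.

348.3 kN (net-section rupture governs)

Bolt shear: A_b = π(24)²/4 = 452.39 mm². φR_n = 0.75 × 469 × 452.39 × 8 × 1 = 1273.0 kN.
Bearing (12 mm plate, F_u = 450 MPa): end bolts L_c = 45 − 27/2 = 31.5, R_n = min(1.2×31.5×12×450, 2.4×24×12×450) = 204.12 kN/bolt; interior L_c = 66 − 27 = 39, R_n = 252.72 kN/bolt. φR_n = 0.75 × (2×204.12 + 6×252.72) = 1443.4 kN.
Tension rupture (net): A_n = (144 − 2×29)×12 = 1032 mm² (U = 1.0, A_e = A_n). φR_n = 0.75 × 450 × 1032 = 348.3 kN.
Block shear: shear path 2×[45+3×66] = 2×243 mm, A_gv = 5832, A_nv = 2×(243 − 3.5×29)×12 = 3396 mm²; tension across gage: (67 − 1×29)×12 = 456 mm². R_n = min(0.6×450×3396, 0.6×300×5832) + 1.0×450×456 = min(916.92, 1049.8) + 205.2 = 1122.1 kN. φR_n = 0.75 × 1122.1 = 841.6 kN.
Tension yield (gross): A_g = 144×12 = 1728 mm². φR_n = 0.90 × 300 × 1728 = 466.6 kN.
Governing: min(1273.0, 1443.4, 348.3, 841.6, 466.6) = 348.3 kN → net-section rupture.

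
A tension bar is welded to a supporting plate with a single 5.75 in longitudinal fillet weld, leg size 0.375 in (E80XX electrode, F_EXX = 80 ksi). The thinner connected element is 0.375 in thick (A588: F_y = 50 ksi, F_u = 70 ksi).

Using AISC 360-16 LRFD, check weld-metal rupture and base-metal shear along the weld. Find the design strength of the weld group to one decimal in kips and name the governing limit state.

Weld metal: throat = 0.707×0.375 = 0.26513 in, L = 5.75 in. φR_n = 0.75 × 0.6 × 80 × 0.26513 × 5.75 = 54.9 kips.
Base metal shear (0.375 in plate): yield φR_n = 1.0×0.6×50×0.375×5.75 = 64.7 kips; rupture φR_n = 0.75×0.6×70×0.375×5.75 = 67.9 kips; take 64.7 kips (yield).
Governing: min(54.9, 64.7) = 54.9 kips → weld metal.

54.9 kips (weld metal governs)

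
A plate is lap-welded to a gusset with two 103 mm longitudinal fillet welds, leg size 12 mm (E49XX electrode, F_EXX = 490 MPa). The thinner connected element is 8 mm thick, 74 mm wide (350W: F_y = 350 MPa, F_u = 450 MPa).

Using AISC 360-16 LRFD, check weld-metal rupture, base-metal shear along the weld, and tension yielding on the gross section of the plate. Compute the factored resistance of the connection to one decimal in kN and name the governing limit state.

Weld metal: throat = 0.707×12 = 8.484 mm, L = 2×103 = 206 mm. φR_n = 0.75 × 0.6 × 490 × 8.484 × 206 = 385.4 kN.
Base metal shear (8 mm plate): yield φR_n = 1.0×0.6×350×8×206 = 346.1 kN; rupture φR_n = 0.75×0.6×450×8×206 = 333.7 kN; take 333.7 kN (rupture).
Tension yield (gross): A_g = 74×8 = 592 mm². φR_n = 0.90 × 350 × 592 = 186.5 kN.
Governing: min(385.4, 333.7, 186.5) = 186.5 kN → gross-section yield.

186.5 kN (gross-section yield governs)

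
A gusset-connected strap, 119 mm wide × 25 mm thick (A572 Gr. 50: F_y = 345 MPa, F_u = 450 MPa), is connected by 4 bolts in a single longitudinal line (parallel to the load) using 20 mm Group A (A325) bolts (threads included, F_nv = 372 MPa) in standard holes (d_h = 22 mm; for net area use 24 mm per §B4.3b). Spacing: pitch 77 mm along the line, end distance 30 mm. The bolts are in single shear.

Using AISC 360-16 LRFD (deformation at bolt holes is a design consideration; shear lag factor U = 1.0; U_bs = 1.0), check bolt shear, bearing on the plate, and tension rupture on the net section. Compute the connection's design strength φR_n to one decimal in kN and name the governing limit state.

350.6 kN (bolt shear governs)

Bolt shear: A_b = π(20)²/4 = 314.16 mm². φR_n = 0.75 × 372 × 314.16 × 4 × 1 = 350.6 kN.
Bearing (25 mm plate, F_u = 450 MPa): end bolts L_c = 30 − 22/2 = 19, R_n = min(1.2×19×25×450, 2.4×20×25×450) = 256.5 kN/bolt; interior L_c = 77 − 22 = 55, R_n = 540 kN/bolt. φR_n = 0.75 × (1×256.5 + 3×540) = 1407.4 kN.
Tension rupture (net): A_n = (119 − 1×24)×25 = 2375 mm² (U = 1.0, A_e = A_n). φR_n = 0.75 × 450 × 2375 = 801.6 kN.
Governing: min(350.6, 1407.4, 801.6) = 350.6 kN → bolt shear.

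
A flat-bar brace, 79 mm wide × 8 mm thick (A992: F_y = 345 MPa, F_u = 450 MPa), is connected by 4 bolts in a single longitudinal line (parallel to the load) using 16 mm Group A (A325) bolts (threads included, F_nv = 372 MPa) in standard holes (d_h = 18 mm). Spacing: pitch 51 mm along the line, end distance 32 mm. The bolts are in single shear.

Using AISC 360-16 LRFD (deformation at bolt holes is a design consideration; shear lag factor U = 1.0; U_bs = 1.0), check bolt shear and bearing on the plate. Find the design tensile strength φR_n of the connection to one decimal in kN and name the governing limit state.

Bolt shear: A_b = π(16)²/4 = 201.06 mm². φR_n = 0.75 × 372 × 201.06 × 4 × 1 = 224.4 kN.
Bearing (8 mm plate, F_u = 450 MPa): end bolts L_c = 32 − 18/2 = 23, R_n = min(1.2×23×8×450, 2.4×16×8×450) = 99.36 kN/bolt; interior L_c = 51 − 18 = 33, R_n = 138.24 kN/bolt. φR_n = 0.75 × (1×99.36 + 3×138.24) = 385.6 kN.
Governing: min(224.4, 385.6) = 224.4 kN → bolt shear.

224.4 kN (bolt shear governs)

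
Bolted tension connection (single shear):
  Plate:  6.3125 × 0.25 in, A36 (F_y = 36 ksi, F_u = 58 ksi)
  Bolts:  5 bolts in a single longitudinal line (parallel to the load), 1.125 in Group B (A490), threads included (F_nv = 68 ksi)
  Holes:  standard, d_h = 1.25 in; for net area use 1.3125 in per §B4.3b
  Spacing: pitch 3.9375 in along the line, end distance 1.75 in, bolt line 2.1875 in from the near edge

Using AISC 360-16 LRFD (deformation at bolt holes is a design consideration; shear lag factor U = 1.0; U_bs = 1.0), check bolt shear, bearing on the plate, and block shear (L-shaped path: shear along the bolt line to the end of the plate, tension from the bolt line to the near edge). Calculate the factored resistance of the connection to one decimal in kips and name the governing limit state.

87.5 kips (block shear governs)

Bolt shear: A_b = π(1.125)²/4 = 0.99402 in². φR_n = 0.75 × 68 × 0.99402 × 5 × 1 = 253.5 kips.
Bearing (0.25 in plate, F_u = 58 ksi): end bolts L_c = 1.75 − 1.25/2 = 1.125, R_n = min(1.2×1.125×0.25×58, 2.4×1.125×0.25×58) = 19.575 kips/bolt; interior L_c = 3.9375 − 1.25 = 2.6875, R_n = 39.15 kips/bolt. φR_n = 0.75 × (1×19.575 + 4×39.15) = 132.1 kips.
Block shear: shear path 1×[1.75+4×3.9375] = 1×17.5 in, A_gv = 4.375, A_nv = 1×(17.5 − 4.5×1.3125)×0.25 = 2.8984 in²; tension to near edge: (2.1875 − 0.5×1.3125)×0.25 = 0.38281 in². R_n = min(0.6×58×2.8984, 0.6×36×4.375) + 1.0×58×0.38281 = min(100.86, 94.5) + 22.203 = 116.7 kips. φR_n = 0.75 × 116.7 = 87.5 kips.
Governing: min(253.5, 132.1, 87.5) = 87.5 kips → block shear.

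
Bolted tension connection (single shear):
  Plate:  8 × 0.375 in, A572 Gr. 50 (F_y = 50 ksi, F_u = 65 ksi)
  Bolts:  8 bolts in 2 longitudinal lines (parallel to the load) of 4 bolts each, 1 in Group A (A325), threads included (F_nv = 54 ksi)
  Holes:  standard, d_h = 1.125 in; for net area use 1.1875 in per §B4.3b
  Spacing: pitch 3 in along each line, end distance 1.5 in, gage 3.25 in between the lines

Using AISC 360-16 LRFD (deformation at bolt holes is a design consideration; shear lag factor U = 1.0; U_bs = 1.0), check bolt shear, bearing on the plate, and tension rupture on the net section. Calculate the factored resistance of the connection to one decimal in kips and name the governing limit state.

102.8 kips (net-section rupture governs)

Bolt shear: A_b = π(1)²/4 = 0.7854 in². φR_n = 0.75 × 54 × 0.7854 × 8 × 1 = 254.5 kips.
Bearing (0.375 in plate, F_u = 65 ksi): end bolts L_c = 1.5 − 1.125/2 = 0.9375, R_n = min(1.2×0.9375×0.375×65, 2.4×1×0.375×65) = 27.422 kips/bolt; interior L_c = 3 − 1.125 = 1.875, R_n = 54.844 kips/bolt. φR_n = 0.75 × (2×27.422 + 6×54.844) = 287.9 kips.
Tension rupture (net): A_n = (8 − 2×1.1875)×0.375 = 2.1094 in² (U = 1.0, A_e = A_n). φR_n = 0.75 × 65 × 2.1094 = 102.8 kips.
Governing: min(254.5, 287.9, 102.8) = 102.8 kips → net-section rupture.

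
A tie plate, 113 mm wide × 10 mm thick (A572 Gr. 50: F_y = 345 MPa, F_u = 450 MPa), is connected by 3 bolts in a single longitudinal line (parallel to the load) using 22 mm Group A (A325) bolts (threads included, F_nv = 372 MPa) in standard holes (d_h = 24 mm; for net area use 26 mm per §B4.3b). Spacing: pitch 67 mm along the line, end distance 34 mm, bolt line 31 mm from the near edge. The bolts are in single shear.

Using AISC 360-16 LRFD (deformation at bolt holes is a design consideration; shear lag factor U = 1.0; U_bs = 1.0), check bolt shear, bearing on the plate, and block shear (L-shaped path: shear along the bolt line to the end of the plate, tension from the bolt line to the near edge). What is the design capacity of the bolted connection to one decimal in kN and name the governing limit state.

Bolt shear: A_b = π(22)²/4 = 380.13 mm². φR_n = 0.75 × 372 × 380.13 × 3 × 1 = 318.2 kN.
Bearing (10 mm plate, F_u = 450 MPa): end bolts L_c = 34 − 24/2 = 22, R_n = min(1.2×22×10×450, 2.4×22×10×450) = 118.8 kN/bolt; interior L_c = 67 − 24 = 43, R_n = 232.2 kN/bolt. φR_n = 0.75 × (1×118.8 + 2×232.2) = 437.4 kN.
Block shear: shear path 1×[34+2×67] = 1×168 mm, A_gv = 1680, A_nv = 1×(168 − 2.5×26)×10 = 1030 mm²; tension to near edge: (31 − 0.5×26)×10 = 180 mm². R_n = min(0.6×450×1030, 0.6×345×1680) + 1.0×450×180 = min(278.1, 347.76) + 81 = 359.1 kN. φR_n = 0.75 × 359.1 = 269.3 kN.
Governing: min(318.2, 437.4, 269.3) = 269.3 kN → block shear.

269.3 kN (block shear governs)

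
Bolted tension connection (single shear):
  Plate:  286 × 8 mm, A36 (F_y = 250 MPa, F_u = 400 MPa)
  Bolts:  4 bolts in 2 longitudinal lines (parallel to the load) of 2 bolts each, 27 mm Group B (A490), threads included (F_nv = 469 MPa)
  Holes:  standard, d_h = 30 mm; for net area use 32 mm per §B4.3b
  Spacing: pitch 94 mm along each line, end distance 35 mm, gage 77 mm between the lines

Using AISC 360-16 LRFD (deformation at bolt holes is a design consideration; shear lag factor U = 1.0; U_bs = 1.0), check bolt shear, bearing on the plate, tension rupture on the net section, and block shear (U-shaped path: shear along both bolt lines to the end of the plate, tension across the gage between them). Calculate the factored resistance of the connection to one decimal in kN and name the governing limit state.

340.2 kN (block shear governs)

Bolt shear: A_b = π(27)²/4 = 572.56 mm². φR_n = 0.75 × 469 × 572.56 × 4 × 1 = 805.6 kN.
Bearing (8 mm plate, F_u = 400 MPa): end bolts L_c = 35 − 30/2 = 20, R_n = min(1.2×20×8×400, 2.4×27×8×400) = 76.8 kN/bolt; interior L_c = 94 − 30 = 64, R_n = 207.36 kN/bolt. φR_n = 0.75 × (2×76.8 + 2×207.36) = 426.2 kN.
Tension rupture (net): A_n = (286 − 2×32)×8 = 1776 mm² (U = 1.0, A_e = A_n). φR_n = 0.75 × 400 × 1776 = 532.8 kN.
Block shear: shear path 2×[35+1×94] = 2×129 mm, A_gv = 2064, A_nv = 2×(129 − 1.5×32)×8 = 1296 mm²; tension across gage: (77 − 1×32)×8 = 360 mm². R_n = min(0.6×400×1296, 0.6×250×2064) + 1.0×400×360 = min(311.04, 309.6) + 144 = 453.6 kN. φR_n = 0.75 × 453.6 = 340.2 kN.
Governing: min(805.6, 426.2, 532.8, 340.2) = 340.2 kN → block shear.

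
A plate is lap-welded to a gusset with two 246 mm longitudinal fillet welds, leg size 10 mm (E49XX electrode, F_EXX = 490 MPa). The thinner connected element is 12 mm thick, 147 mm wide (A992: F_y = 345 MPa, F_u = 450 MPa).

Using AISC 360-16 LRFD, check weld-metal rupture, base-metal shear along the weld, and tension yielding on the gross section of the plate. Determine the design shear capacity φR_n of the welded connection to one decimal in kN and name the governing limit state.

547.7 kN (gross-section yield governs)

Weld metal: throat = 0.707×10 = 7.07 mm, L = 2×246 = 492 mm. φR_n = 0.75 × 0.6 × 490 × 7.07 × 492 = 767.0 kN.
Base metal shear (12 mm plate): yield φR_n = 1.0×0.6×345×12×492 = 1222.1 kN; rupture φR_n = 0.75×0.6×450×12×492 = 1195.6 kN; take 1195.6 kN (rupture).
Tension yield (gross): A_g = 147×12 = 1764 mm². φR_n = 0.90 × 345 × 1764 = 547.7 kN.
Governing: min(767.0, 1195.6, 547.7) = 547.7 kN → gross-section yield.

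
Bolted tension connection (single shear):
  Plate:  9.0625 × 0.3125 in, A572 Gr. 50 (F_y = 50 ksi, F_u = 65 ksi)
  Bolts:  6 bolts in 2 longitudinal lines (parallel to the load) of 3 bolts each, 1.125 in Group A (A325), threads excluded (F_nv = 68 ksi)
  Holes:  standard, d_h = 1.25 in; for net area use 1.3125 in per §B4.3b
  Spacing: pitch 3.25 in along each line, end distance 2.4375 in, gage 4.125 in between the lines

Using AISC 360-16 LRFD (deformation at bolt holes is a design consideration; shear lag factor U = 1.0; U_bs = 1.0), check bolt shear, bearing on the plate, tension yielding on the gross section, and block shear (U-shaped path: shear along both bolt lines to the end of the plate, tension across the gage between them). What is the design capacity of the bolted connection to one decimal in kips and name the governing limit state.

Bolt shear: A_b = π(1.125)²/4 = 0.99402 in². φR_n = 0.75 × 68 × 0.99402 × 6 × 1 = 304.2 kips.
Bearing (0.3125 in plate, F_u = 65 ksi): end bolts L_c = 2.4375 − 1.25/2 = 1.8125, R_n = min(1.2×1.8125×0.3125×65, 2.4×1.125×0.3125×65) = 44.18 kips/bolt; interior L_c = 3.25 − 1.25 = 2, R_n = 48.75 kips/bolt. φR_n = 0.75 × (2×44.18 + 4×48.75) = 212.5 kips.
Tension yield (gross): A_g = 9.0625×0.3125 = 2.832 in². φR_n = 0.90 × 50 × 2.832 = 127.4 kips.
Block shear: shear path 2×[2.4375+2×3.25] = 2×8.9375 in, A_gv = 5.5859, A_nv = 2×(8.9375 − 2.5×1.3125)×0.3125 = 3.5352 in²; tension across gage: (4.125 − 1×1.3125)×0.3125 = 0.87891 in². R_n = min(0.6×65×3.5352, 0.6×50×5.5859) + 1.0×65×0.87891 = min(137.87, 167.58) + 57.129 = 195 kips. φR_n = 0.75 × 195 = 146.3 kips.
Governing: min(304.2, 212.5, 127.4, 146.3) = 127.4 kips → gross-section yield.

127.4 kips (gross-section yield governs)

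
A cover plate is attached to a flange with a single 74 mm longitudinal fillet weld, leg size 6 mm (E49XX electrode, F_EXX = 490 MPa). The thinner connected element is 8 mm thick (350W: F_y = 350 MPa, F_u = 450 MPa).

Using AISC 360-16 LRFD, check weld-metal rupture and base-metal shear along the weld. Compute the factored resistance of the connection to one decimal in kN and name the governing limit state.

69.2 kN (weld metal governs)

Weld metal: throat = 0.707×6 = 4.242 mm, L = 74 mm. φR_n = 0.75 × 0.6 × 490 × 4.242 × 74 = 69.2 kN.
Base metal shear (8 mm plate): yield φR_n = 1.0×0.6×350×8×74 = 124.3 kN; rupture φR_n = 0.75×0.6×450×8×74 = 119.9 kN; take 119.9 kN (rupture).
Governing: min(69.2, 119.9) = 69.2 kN → weld metal.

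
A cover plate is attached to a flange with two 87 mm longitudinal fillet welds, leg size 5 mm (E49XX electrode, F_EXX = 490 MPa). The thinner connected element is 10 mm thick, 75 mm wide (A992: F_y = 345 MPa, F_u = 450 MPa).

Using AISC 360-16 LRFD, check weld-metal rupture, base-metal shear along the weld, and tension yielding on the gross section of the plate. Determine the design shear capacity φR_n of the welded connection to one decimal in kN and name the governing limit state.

135.6 kN (weld metal governs)

Weld metal: throat = 0.707×5 = 3.535 mm, L = 2×87 = 174 mm. φR_n = 0.75 × 0.6 × 490 × 3.535 × 174 = 135.6 kN.
Base metal shear (10 mm plate): yield φR_n = 1.0×0.6×345×10×174 = 360.2 kN; rupture φR_n = 0.75×0.6×450×10×174 = 352.4 kN; take 352.4 kN (rupture).
Tension yield (gross): A_g = 75×10 = 750 mm². φR_n = 0.90 × 345 × 750 = 232.9 kN.
Governing: min(135.6, 352.4, 232.9) = 135.6 kN → weld metal.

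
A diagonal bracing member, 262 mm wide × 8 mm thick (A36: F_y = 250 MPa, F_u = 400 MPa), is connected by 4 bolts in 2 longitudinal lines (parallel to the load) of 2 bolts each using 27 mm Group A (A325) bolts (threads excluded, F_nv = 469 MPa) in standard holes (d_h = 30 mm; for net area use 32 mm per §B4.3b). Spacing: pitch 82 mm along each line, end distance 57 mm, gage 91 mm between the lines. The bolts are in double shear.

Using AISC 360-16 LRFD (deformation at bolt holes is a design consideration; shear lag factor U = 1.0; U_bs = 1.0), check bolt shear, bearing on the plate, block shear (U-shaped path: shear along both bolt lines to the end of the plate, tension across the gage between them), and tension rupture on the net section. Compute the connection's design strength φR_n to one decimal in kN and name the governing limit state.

391.8 kN (block shear governs)

Bolt shear: A_b = π(27)²/4 = 572.56 mm². φR_n = 0.75 × 469 × 572.56 × 4 × 2 = 1611.2 kN.
Bearing (8 mm plate, F_u = 400 MPa): end bolts L_c = 57 − 30/2 = 42, R_n = min(1.2×42×8×400, 2.4×27×8×400) = 161.28 kN/bolt; interior L_c = 82 − 30 = 52, R_n = 199.68 kN/bolt. φR_n = 0.75 × (2×161.28 + 2×199.68) = 541.4 kN.
Block shear: shear path 2×[57+1×82] = 2×139 mm, A_gv = 2224, A_nv = 2×(139 − 1.5×32)×8 = 1456 mm²; tension across gage: (91 − 1×32)×8 = 472 mm². R_n = min(0.6×400×1456, 0.6×250×2224) + 1.0×400×472 = min(349.44, 333.6) + 188.8 = 522.4 kN. φR_n = 0.75 × 522.4 = 391.8 kN.
Tension rupture (net): A_n = (262 − 2×32)×8 = 1584 mm² (U = 1.0, A_e = A_n). φR_n = 0.75 × 400 × 1584 = 475.2 kN.
Governing: min(1611.2, 541.4, 391.8, 475.2) = 391.8 kN → block shear.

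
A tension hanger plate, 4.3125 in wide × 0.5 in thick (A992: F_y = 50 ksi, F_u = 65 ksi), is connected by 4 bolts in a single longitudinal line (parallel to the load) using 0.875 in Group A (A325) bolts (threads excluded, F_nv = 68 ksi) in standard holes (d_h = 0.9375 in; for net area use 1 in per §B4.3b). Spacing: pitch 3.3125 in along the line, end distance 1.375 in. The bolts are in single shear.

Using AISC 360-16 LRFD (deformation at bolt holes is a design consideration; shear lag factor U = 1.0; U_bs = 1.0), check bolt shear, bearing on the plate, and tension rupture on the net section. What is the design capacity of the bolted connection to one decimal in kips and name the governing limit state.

80.7 kips (net-section rupture governs)

Bolt shear: A_b = π(0.875)²/4 = 0.60132 in². φR_n = 0.75 × 68 × 0.60132 × 4 × 1 = 122.7 kips.
Bearing (0.5 in plate, F_u = 65 ksi): end bolts L_c = 1.375 − 0.9375/2 = 0.90625, R_n = min(1.2×0.90625×0.5×65, 2.4×0.875×0.5×65) = 35.344 kips/bolt; interior L_c = 3.3125 − 0.9375 = 2.375, R_n = 68.25 kips/bolt. φR_n = 0.75 × (1×35.344 + 3×68.25) = 180.1 kips.
Tension rupture (net): A_n = (4.3125 − 1×1)×0.5 = 1.6563 in² (U = 1.0, A_e = A_n). φR_n = 0.75 × 65 × 1.6563 = 80.7 kips.
Governing: min(122.7, 180.1, 80.7) = 80.7 kips → net-section rupture.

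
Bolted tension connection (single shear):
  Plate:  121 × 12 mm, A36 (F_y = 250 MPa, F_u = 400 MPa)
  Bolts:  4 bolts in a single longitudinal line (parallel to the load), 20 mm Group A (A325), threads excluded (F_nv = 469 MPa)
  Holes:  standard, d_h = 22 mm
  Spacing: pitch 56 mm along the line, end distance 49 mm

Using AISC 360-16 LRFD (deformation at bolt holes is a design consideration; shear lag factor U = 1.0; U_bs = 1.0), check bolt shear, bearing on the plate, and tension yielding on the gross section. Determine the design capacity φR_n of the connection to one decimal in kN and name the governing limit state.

Bolt shear: A_b = π(20)²/4 = 314.16 mm². φR_n = 0.75 × 469 × 314.16 × 4 × 1 = 442.0 kN.
Bearing (12 mm plate, F_u = 400 MPa): end bolts L_c = 49 − 22/2 = 38, R_n = min(1.2×38×12×400, 2.4×20×12×400) = 218.88 kN/bolt; interior L_c = 56 − 22 = 34, R_n = 195.84 kN/bolt. φR_n = 0.75 × (1×218.88 + 3×195.84) = 604.8 kN.
Tension yield (gross): A_g = 121×12 = 1452 mm². φR_n = 0.90 × 250 × 1452 = 326.7 kN.
Governing: min(442.0, 604.8, 326.7) = 326.7 kN → gross-section yield.

326.7 kN (gross-section yield governs)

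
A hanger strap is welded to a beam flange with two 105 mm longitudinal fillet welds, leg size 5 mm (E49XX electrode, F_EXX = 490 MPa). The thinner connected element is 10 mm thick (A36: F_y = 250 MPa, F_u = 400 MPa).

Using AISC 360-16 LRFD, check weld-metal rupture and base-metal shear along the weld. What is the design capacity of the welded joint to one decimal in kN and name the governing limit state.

163.7 kN (weld metal governs)

Weld metal: throat = 0.707×5 = 3.535 mm, L = 2×105 = 210 mm. φR_n = 0.75 × 0.6 × 490 × 3.535 × 210 = 163.7 kN.
Base metal shear (10 mm plate): yield φR_n = 1.0×0.6×250×10×210 = 315.0 kN; rupture φR_n = 0.75×0.6×400×10×210 = 378.0 kN; take 315.0 kN (yield).
Governing: min(163.7, 315.0) = 163.7 kN → weld metal.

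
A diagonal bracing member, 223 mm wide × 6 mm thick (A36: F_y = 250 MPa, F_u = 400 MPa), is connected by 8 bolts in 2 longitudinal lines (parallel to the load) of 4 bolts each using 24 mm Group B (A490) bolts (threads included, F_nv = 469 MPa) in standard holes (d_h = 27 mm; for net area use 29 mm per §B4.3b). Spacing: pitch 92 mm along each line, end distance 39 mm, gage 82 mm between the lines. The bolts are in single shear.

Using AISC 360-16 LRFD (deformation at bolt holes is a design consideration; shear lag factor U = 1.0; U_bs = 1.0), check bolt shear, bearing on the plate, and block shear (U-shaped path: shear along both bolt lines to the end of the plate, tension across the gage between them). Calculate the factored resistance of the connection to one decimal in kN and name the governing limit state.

520.7 kN (block shear governs)

Bolt shear: A_b = π(24)²/4 = 452.39 mm². φR_n = 0.75 × 469 × 452.39 × 8 × 1 = 1273.0 kN.
Bearing (6 mm plate, F_u = 400 MPa): end bolts L_c = 39 − 27/2 = 25.5, R_n = min(1.2×25.5×6×400, 2.4×24×6×400) = 73.44 kN/bolt; interior L_c = 92 − 27 = 65, R_n = 138.24 kN/bolt. φR_n = 0.75 × (2×73.44 + 6×138.24) = 732.2 kN.
Block shear: shear path 2×[39+3×92] = 2×315 mm, A_gv = 3780, A_nv = 2×(315 − 3.5×29)×6 = 2562 mm²; tension across gage: (82 − 1×29)×6 = 318 mm². R_n = min(0.6×400×2562, 0.6×250×3780) + 1.0×400×318 = min(614.88, 567) + 127.2 = 694.2 kN. φR_n = 0.75 × 694.2 = 520.7 kN.
Governing: min(1273.0, 732.2, 520.7) = 520.7 kN → block shear.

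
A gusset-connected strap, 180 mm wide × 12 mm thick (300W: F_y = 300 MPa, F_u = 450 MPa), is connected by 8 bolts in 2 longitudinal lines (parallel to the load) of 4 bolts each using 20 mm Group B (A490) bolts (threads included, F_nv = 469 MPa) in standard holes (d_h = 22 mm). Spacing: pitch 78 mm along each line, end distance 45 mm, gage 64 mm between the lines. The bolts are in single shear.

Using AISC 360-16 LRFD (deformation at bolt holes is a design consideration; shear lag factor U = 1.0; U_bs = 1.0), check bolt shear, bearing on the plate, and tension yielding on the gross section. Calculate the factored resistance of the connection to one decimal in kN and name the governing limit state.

Bolt shear: A_b = π(20)²/4 = 314.16 mm². φR_n = 0.75 × 469 × 314.16 × 8 × 1 = 884.0 kN.
Bearing (12 mm plate, F_u = 450 MPa): end bolts L_c = 45 − 22/2 = 34, R_n = min(1.2×34×12×450, 2.4×20×12×450) = 220.32 kN/bolt; interior L_c = 78 − 22 = 56, R_n = 259.2 kN/bolt. φR_n = 0.75 × (2×220.32 + 6×259.2) = 1496.9 kN.
Tension yield (gross): A_g = 180×12 = 2160 mm². φR_n = 0.90 × 300 × 2160 = 583.2 kN.
Governing: min(884.0, 1496.9, 583.2) = 583.2 kN → gross-section yield.

583.2 kN (gross-section yield governs)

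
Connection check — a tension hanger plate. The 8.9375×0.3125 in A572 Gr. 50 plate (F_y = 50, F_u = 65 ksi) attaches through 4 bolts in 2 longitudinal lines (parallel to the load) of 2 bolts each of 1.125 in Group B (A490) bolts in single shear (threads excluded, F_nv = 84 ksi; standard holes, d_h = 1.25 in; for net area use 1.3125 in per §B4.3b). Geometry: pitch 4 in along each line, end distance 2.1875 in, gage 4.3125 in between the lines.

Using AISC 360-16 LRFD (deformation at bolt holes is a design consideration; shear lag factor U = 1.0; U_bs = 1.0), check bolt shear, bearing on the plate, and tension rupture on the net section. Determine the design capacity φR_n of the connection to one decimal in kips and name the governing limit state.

Bolt shear: A_b = π(1.125)²/4 = 0.99402 in². φR_n = 0.75 × 84 × 0.99402 × 4 × 1 = 250.5 kips.
Bearing (0.3125 in plate, F_u = 65 ksi): end bolts L_c = 2.1875 − 1.25/2 = 1.5625, R_n = min(1.2×1.5625×0.3125×65, 2.4×1.125×0.3125×65) = 38.086 kips/bolt; interior L_c = 4 − 1.25 = 2.75, R_n = 54.844 kips/bolt. φR_n = 0.75 × (2×38.086 + 2×54.844) = 139.4 kips.
Tension rupture (net): A_n = (8.9375 − 2×1.3125)×0.3125 = 1.9727 in² (U = 1.0, A_e = A_n). φR_n = 0.75 × 65 × 1.9727 = 96.2 kips.
Governing: min(250.5, 139.4, 96.2) = 96.2 kips → net-section rupture.

96.2 kips (net-section rupture governs)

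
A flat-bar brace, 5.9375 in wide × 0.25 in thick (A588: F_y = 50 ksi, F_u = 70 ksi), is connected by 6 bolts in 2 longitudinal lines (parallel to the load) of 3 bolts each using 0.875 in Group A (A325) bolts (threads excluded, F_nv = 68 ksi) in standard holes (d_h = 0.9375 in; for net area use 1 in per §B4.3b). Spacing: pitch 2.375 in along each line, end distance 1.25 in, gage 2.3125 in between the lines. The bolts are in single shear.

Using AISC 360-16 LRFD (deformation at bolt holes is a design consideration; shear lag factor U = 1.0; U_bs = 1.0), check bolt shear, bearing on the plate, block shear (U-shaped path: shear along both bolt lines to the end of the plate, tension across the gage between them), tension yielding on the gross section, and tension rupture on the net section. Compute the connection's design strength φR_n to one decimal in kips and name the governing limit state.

Bolt shear: A_b = π(0.875)²/4 = 0.60132 in². φR_n = 0.75 × 68 × 0.60132 × 6 × 1 = 184.0 kips.
Bearing (0.25 in plate, F_u = 70 ksi): end bolts L_c = 1.25 − 0.9375/2 = 0.78125, R_n = min(1.2×0.78125×0.25×70, 2.4×0.875×0.25×70) = 16.406 kips/bolt; interior L_c = 2.375 − 0.9375 = 1.4375, R_n = 30.188 kips/bolt. φR_n = 0.75 × (2×16.406 + 4×30.188) = 115.2 kips.
Block shear: shear path 2×[1.25+2×2.375] = 2×6 in, A_gv = 3, A_nv = 2×(6 − 2.5×1)×0.25 = 1.75 in²; tension across gage: (2.3125 − 1×1)×0.25 = 0.32813 in². R_n = min(0.6×70×1.75, 0.6×50×3) + 1.0×70×0.32813 = min(73.5, 90) + 22.969 = 96.469 kips. φR_n = 0.75 × 96.469 = 72.4 kips.
Tension yield (gross): A_g = 5.9375×0.25 = 1.4844 in². φR_n = 0.90 × 50 × 1.4844 = 66.8 kips.
Tension rupture (net): A_n = (5.9375 − 2×1)×0.25 = 0.98438 in² (U = 1.0, A_e = A_n). φR_n = 0.75 × 70 × 0.98438 = 51.7 kips.
Governing: min(184.0, 115.2, 72.4, 66.8, 51.7) = 51.7 kips → net-section rupture.

51.7 kips (net-section rupture governs)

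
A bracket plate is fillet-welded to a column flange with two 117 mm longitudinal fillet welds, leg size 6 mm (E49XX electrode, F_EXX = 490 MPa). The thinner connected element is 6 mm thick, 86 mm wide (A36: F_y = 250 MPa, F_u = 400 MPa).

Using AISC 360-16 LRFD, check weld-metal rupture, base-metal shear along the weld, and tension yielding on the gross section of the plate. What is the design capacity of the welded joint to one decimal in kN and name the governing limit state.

Weld metal: throat = 0.707×6 = 4.242 mm, L = 2×117 = 234 mm. φR_n = 0.75 × 0.6 × 490 × 4.242 × 234 = 218.9 kN.
Base metal shear (6 mm plate): yield φR_n = 1.0×0.6×250×6×234 = 210.6 kN; rupture φR_n = 0.75×0.6×400×6×234 = 252.7 kN; take 210.6 kN (yield).
Tension yield (gross): A_g = 86×6 = 516 mm². φR_n = 0.90 × 250 × 516 = 116.1 kN.
Governing: min(218.9, 210.6, 116.1) = 116.1 kN → gross-section yield.

116.1 kN (gross-section yield governs)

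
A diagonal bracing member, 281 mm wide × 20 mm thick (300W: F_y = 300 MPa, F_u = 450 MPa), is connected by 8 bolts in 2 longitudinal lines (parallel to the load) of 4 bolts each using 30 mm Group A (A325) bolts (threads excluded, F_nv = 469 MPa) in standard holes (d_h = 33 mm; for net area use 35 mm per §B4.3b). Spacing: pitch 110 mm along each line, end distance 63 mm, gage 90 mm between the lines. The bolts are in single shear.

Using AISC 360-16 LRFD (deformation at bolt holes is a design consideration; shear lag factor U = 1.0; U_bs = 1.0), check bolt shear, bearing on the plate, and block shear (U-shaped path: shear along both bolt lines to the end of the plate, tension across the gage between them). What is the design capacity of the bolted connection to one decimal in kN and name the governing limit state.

1989.1 kN (bolt shear governs)

Bolt shear: A_b = π(30)²/4 = 706.86 mm². φR_n = 0.75 × 469 × 706.86 × 8 × 1 = 1989.1 kN.
Bearing (20 mm plate, F_u = 450 MPa): end bolts L_c = 63 − 33/2 = 46.5, R_n = min(1.2×46.5×20×450, 2.4×30×20×450) = 502.2 kN/bolt; interior L_c = 110 − 33 = 77, R_n = 648 kN/bolt. φR_n = 0.75 × (2×502.2 + 6×648) = 3669.3 kN.
Block shear: shear path 2×[63+3×110] = 2×393 mm, A_gv = 15720, A_nv = 2×(393 − 3.5×35)×20 = 10820 mm²; tension across gage: (90 − 1×35)×20 = 1100 mm². R_n = min(0.6×450×10820, 0.6×300×15720) + 1.0×450×1100 = min(2921.4, 2829.6) + 495 = 3324.6 kN. φR_n = 0.75 × 3324.6 = 2493.5 kN.
Governing: min(1989.1, 3669.3, 2493.5) = 1989.1 kN → bolt shear.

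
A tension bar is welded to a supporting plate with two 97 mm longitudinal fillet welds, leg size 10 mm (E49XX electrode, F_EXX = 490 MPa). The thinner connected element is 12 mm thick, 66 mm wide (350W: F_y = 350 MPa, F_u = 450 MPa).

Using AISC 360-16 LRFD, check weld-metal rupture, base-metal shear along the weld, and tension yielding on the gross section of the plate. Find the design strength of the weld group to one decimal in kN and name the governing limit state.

Weld metal: throat = 0.707×10 = 7.07 mm, L = 2×97 = 194 mm. φR_n = 0.75 × 0.6 × 490 × 7.07 × 194 = 302.4 kN.
Base metal shear (12 mm plate): yield φR_n = 1.0×0.6×350×12×194 = 488.9 kN; rupture φR_n = 0.75×0.6×450×12×194 = 471.4 kN; take 471.4 kN (rupture).
Tension yield (gross): A_g = 66×12 = 792 mm². φR_n = 0.90 × 350 × 792 = 249.5 kN.
Governing: min(302.4, 471.4, 249.5) = 249.5 kN → gross-section yield.

249.5 kN (gross-section yield governs)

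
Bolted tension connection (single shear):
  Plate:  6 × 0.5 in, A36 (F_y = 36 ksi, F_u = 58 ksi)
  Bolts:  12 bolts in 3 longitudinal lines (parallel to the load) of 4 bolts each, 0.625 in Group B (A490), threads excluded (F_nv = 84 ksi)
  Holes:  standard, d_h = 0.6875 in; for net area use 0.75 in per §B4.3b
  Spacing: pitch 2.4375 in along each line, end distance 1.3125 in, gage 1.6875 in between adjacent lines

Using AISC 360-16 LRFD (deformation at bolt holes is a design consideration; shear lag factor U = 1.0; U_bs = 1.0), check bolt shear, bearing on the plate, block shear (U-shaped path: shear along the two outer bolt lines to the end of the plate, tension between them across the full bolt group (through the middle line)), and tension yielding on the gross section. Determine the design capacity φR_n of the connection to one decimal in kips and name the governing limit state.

97.2 kips (gross-section yield governs)

Bolt shear: A_b = π(0.625)²/4 = 0.3068 in². φR_n = 0.75 × 84 × 0.3068 × 12 × 1 = 231.9 kips.
Bearing (0.5 in plate, F_u = 58 ksi): end bolts L_c = 1.3125 − 0.6875/2 = 0.96875, R_n = min(1.2×0.96875×0.5×58, 2.4×0.625×0.5×58) = 33.713 kips/bolt; interior L_c = 2.4375 − 0.6875 = 1.75, R_n = 43.5 kips/bolt. φR_n = 0.75 × (3×33.713 + 9×43.5) = 369.5 kips.
Block shear: shear path 2×[1.3125+3×2.4375] = 2×8.625 in, A_gv = 8.625, A_nv = 2×(8.625 − 3.5×0.75)×0.5 = 6 in²; tension across gage: (3.375 − 2×0.75)×0.5 = 0.9375 in². R_n = min(0.6×58×6, 0.6×36×8.625) + 1.0×58×0.9375 = min(208.8, 186.3) + 54.375 = 240.68 kips. φR_n = 0.75 × 240.68 = 180.5 kips.
Tension yield (gross): A_g = 6×0.5 = 3 in². φR_n = 0.90 × 36 × 3 = 97.2 kips.
Governing: min(231.9, 369.5, 180.5, 97.2) = 97.2 kips → gross-section yield.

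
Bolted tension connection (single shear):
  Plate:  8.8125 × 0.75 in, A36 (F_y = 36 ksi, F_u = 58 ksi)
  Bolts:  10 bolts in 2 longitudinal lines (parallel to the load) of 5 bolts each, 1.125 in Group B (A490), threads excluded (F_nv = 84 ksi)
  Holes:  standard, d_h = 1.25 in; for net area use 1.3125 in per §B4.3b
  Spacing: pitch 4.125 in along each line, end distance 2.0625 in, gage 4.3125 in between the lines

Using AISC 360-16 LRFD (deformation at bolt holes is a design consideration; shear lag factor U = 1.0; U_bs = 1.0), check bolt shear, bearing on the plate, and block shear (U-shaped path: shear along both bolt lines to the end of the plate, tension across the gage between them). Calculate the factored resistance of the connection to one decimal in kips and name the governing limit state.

548.9 kips (block shear governs)

Bolt shear: A_b = π(1.125)²/4 = 0.99402 in². φR_n = 0.75 × 84 × 0.99402 × 10 × 1 = 626.2 kips.
Bearing (0.75 in plate, F_u = 58 ksi): end bolts L_c = 2.0625 − 1.25/2 = 1.4375, R_n = min(1.2×1.4375×0.75×58, 2.4×1.125×0.75×58) = 75.038 kips/bolt; interior L_c = 4.125 − 1.25 = 2.875, R_n = 117.45 kips/bolt. φR_n = 0.75 × (2×75.038 + 8×117.45) = 817.3 kips.
Block shear: shear path 2×[2.0625+4×4.125] = 2×18.5625 in, A_gv = 27.844, A_nv = 2×(18.5625 − 4.5×1.3125)×0.75 = 18.984 in²; tension across gage: (4.3125 − 1×1.3125)×0.75 = 2.25 in². R_n = min(0.6×58×18.984, 0.6×36×27.844) + 1.0×58×2.25 = min(660.64, 601.43) + 130.5 = 731.93 kips. φR_n = 0.75 × 731.93 = 548.9 kips.
Governing: min(626.2, 817.3, 548.9) = 548.9 kips → block shear.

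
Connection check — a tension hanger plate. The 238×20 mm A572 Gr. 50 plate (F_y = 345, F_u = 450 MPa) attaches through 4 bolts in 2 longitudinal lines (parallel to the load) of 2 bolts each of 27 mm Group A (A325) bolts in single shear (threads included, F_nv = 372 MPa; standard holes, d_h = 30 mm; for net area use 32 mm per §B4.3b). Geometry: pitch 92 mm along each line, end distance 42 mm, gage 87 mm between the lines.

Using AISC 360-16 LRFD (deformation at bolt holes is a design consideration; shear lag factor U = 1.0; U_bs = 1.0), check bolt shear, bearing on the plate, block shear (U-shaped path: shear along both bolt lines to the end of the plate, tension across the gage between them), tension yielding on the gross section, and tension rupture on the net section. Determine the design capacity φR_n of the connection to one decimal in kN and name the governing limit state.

Bolt shear: A_b = π(27)²/4 = 572.56 mm². φR_n = 0.75 × 372 × 572.56 × 4 × 1 = 639.0 kN.
Bearing (20 mm plate, F_u = 450 MPa): end bolts L_c = 42 − 30/2 = 27, R_n = min(1.2×27×20×450, 2.4×27×20×450) = 291.6 kN/bolt; interior L_c = 92 − 30 = 62, R_n = 583.2 kN/bolt. φR_n = 0.75 × (2×291.6 + 2×583.2) = 1312.2 kN.
Block shear: shear path 2×[42+1×92] = 2×134 mm, A_gv = 5360, A_nv = 2×(134 − 1.5×32)×20 = 3440 mm²; tension across gage: (87 − 1×32)×20 = 1100 mm². R_n = min(0.6×450×3440, 0.6×345×5360) + 1.0×450×1100 = min(928.8, 1109.5) + 495 = 1423.8 kN. φR_n = 0.75 × 1423.8 = 1067.9 kN.
Tension yield (gross): A_g = 238×20 = 4760 mm². φR_n = 0.90 × 345 × 4760 = 1478.0 kN.
Tension rupture (net): A_n = (238 − 2×32)×20 = 3480 mm² (U = 1.0, A_e = A_n). φR_n = 0.75 × 450 × 3480 = 1174.5 kN.
Governing: min(639.0, 1312.2, 1067.9, 1478.0, 1174.5) = 639.0 kN → bolt shear.

639.0 kN (bolt shear governs)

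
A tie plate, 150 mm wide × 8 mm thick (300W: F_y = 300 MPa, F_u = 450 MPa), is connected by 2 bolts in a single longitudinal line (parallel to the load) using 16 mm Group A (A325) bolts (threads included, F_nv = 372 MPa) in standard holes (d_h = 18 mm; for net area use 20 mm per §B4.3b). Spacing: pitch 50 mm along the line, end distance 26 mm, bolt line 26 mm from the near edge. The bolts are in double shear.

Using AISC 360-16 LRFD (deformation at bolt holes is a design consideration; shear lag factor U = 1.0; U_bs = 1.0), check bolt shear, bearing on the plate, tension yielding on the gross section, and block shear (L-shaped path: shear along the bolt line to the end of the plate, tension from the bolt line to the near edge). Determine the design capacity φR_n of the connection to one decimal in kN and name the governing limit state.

117.7 kN (block shear governs)

Bolt shear: A_b = π(16)²/4 = 201.06 mm². φR_n = 0.75 × 372 × 201.06 × 2 × 2 = 224.4 kN.
Bearing (8 mm plate, F_u = 450 MPa): end bolts L_c = 26 − 18/2 = 17, R_n = min(1.2×17×8×450, 2.4×16×8×450) = 73.44 kN/bolt; interior L_c = 50 − 18 = 32, R_n = 138.24 kN/bolt. φR_n = 0.75 × (1×73.44 + 1×138.24) = 158.8 kN.
Tension yield (gross): A_g = 150×8 = 1200 mm². φR_n = 0.90 × 300 × 1200 = 324.0 kN.
Block shear: shear path 1×[26+1×50] = 1×76 mm, A_gv = 608, A_nv = 1×(76 − 1.5×20)×8 = 368 mm²; tension to near edge: (26 − 0.5×20)×8 = 128 mm². R_n = min(0.6×450×368, 0.6×300×608) + 1.0×450×128 = min(99.36, 109.44) + 57.6 = 156.96 kN. φR_n = 0.75 × 156.96 = 117.7 kN.
Governing: min(224.4, 158.8, 324.0, 117.7) = 117.7 kN → block shear.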